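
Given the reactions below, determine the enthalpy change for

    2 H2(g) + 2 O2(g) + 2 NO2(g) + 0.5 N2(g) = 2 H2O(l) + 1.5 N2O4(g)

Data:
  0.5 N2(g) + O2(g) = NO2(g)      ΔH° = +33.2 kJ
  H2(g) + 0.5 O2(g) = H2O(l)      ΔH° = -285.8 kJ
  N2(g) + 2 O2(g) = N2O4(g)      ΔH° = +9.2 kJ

ΔH° = -624.2 kJ

equation 1 reversed and × 2: (-2)·(+33.2) = -66.4 kJ
equation 2 × 2: (2)·(-285.8) = -571.6 kJ
equation 3 × 3/2: (3/2)·(+9.2) = +13.8 kJ
ΔH° = (-66.4) + (-571.6) + (+13.8) = -624.2 kJ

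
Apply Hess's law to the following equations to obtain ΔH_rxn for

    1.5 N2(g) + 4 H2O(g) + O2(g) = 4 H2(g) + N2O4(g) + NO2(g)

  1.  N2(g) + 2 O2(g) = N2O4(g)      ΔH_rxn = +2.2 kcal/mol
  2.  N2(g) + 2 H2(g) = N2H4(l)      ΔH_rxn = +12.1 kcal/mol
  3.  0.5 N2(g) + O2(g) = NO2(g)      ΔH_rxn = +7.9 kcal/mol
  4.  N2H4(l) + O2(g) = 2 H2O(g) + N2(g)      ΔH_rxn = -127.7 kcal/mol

ΔH_rxn = 241.3 kcal/mol

eq. 1 as written: +2.2 kcal/mol
eq. 2 reversed and × 2: (-2)·(+12.1) = -24.2 kcal/mol
eq. 3 as written: +7.9 kcal/mol
eq. 4 reversed and × 2: (-2)·(-127.7) = +255.4 kcal/mol
ΔH_rxn = (1)·(+2.2) + (-2)·(+12.1) + (1)·(+7.9) + (-2)·(-127.7) = 241.3 kcal/mol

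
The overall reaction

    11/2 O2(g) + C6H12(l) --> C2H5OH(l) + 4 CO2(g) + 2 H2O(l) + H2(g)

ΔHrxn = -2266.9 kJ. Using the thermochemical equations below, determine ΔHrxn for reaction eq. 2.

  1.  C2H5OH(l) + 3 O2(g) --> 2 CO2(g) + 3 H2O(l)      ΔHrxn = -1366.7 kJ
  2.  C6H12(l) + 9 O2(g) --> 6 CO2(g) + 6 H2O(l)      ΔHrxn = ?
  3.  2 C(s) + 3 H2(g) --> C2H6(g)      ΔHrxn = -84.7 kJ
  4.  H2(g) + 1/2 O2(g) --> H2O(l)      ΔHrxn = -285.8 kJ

ΔHrxn = -3919.4 kJ

eq. 1 reversed (C2H5OH(l) must end up as a product): +1366.7 kJ
eq. 2 as written (C6H12(l) already on the reactant side): contributes x
eq. 3: not needed (C(s) appears nowhere else).
eq. 4 reversed: +285.8 kJ
-2266.9 = (+1366.7) + (+285.8) + x
x = (-2266.9 − (+1652.5)) / (1) = -3919.4 kJ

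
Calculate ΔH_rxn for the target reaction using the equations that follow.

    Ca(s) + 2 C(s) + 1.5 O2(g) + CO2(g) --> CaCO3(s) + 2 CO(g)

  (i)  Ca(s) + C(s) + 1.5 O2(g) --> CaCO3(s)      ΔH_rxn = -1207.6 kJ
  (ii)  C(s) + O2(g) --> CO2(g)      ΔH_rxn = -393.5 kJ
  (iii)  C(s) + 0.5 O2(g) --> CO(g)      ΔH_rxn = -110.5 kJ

(i) as written (CaCO3(s) already on the product side): -1207.6 kJ
(ii) reversed (CO2(g) must end up as a reactant): +393.5 kJ
(iii) × 2 (scale by 2 for the 2 CO(g)): (2)·(-110.5) = -221.0 kJ
ΔH_rxn = (-1207.6) + (+393.5) + (-221.0) = -1035.1 kJ

ΔH_rxn = -1035.1 kJ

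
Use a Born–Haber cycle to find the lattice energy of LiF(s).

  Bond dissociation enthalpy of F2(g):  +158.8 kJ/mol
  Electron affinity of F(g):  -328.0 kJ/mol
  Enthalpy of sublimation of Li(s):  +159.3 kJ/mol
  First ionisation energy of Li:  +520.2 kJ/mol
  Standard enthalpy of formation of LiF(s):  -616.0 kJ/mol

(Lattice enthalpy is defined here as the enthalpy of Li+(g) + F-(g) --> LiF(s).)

U = -1046.9 kJ/mol

ΔHf° = 1·ΔHsub + 1·(ΣIE) + 1/2·D(F2) + 1·EA + U
-616.0 = 1·(+159.3) + 1·(+520.2) + 1/2·(+158.8) + 1·(-328.0) + U
U = -616.0 − (+430.9) = -1046.9 kJ/mol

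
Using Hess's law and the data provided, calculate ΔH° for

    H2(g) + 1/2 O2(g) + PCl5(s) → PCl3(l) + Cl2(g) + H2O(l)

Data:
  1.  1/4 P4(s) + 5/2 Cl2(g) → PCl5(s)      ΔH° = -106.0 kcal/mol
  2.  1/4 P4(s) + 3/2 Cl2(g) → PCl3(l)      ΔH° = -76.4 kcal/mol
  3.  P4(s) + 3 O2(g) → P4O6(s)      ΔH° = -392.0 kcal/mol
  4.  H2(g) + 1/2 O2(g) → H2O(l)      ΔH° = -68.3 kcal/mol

eq. 1 reversed: +106.0 kcal/mol
eq. 2 as written: -76.4 kcal/mol
eq. 3: not needed.
eq. 4 as written: -68.3 kcal/mol
ΔH° = (+106.0) + (-76.4) + (-68.3) = -38.7 kcal/mol

ΔH° = -38.7 kcal/mol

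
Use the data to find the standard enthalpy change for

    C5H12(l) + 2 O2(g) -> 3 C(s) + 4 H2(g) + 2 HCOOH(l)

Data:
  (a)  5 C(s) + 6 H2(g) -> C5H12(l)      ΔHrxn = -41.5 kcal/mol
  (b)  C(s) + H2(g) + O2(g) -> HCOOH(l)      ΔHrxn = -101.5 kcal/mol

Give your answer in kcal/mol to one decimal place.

ΔHrxn = -161.5 kcal/mol

(a) reversed: +41.5 kcal/mol
(b) × 2: (2)·(-101.5) = -203.0 kcal/mol
ΔHrxn = (+41.5) + (-203.0) = -161.5 kcal/mol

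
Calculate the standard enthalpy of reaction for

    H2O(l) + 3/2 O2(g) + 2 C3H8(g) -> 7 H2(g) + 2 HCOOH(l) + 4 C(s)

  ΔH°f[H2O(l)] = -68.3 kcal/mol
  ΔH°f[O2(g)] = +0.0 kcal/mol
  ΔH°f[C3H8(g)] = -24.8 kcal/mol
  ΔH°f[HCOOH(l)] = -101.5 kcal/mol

ΔH°rxn = -85.1 kcal/mol

Products: 7·(+0.0) + 2·(-101.5) + 4·(+0.0) = -203.0
Reactants: 1·(-68.3) + 3/2·(+0.0) + 2·(-24.8) = -117.9
ΔH°rxn = (-203.0) − (-117.9) = -85.1 kcal/mol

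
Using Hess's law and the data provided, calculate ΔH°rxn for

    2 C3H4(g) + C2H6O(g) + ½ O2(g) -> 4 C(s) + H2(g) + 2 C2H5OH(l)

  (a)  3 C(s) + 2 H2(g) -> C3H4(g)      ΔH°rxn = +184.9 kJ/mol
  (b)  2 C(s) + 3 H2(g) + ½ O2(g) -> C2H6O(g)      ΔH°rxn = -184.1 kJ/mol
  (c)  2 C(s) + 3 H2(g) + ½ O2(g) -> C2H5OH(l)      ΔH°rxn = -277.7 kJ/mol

ΔH°rxn = -741.1 kJ/mol

(a) reversed and × 2 (reverse to put C3H4(g) on the reactant side; ×2 to match 2 C3H4(g) in the target): (-2)·(+184.9) = -369.8 kJ/mol
(b) reversed (reverse to put C2H6O(g) on the reactant side): +184.1 kJ/mol
(c) × 2 (scale by 2 for the 2 C2H5OH(l)): (2)·(-277.7) = -555.4 kJ/mol
ΔH°rxn = (-369.8) + (+184.1) + (-555.4) = -741.1 kJ/mol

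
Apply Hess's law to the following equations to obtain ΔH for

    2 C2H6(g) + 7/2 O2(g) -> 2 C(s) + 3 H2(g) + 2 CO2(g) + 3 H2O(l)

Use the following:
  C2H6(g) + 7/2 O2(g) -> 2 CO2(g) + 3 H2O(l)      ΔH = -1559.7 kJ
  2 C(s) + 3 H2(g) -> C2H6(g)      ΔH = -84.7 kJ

equation 1 as written: -1559.7 kJ
equation 2 reversed: +84.7 kJ
ΔH = (-1559.7) + (+84.7) = -1475.0 kJ

ΔH = -1475.0 kJ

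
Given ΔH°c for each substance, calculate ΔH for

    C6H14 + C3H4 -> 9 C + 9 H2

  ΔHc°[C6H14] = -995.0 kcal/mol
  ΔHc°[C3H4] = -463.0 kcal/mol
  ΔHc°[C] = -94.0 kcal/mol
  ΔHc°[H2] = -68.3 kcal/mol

ΔH = 2.7 kcal/mol

With combustion enthalpies, reactants minus products:
= [1·(-995.0) + 1·(-463.0)] − [9·(-94.0) + 9·(-68.3)]
= 2.7 kcal/mol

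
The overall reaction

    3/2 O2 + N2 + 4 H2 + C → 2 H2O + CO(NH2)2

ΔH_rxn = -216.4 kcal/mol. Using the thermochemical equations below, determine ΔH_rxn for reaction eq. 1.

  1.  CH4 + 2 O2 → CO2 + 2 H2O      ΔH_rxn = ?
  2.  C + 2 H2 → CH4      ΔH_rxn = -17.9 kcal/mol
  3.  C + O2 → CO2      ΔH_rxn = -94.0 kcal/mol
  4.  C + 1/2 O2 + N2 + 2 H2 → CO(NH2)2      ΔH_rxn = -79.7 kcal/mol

eq. 1 as written (H2O already on the product side): contributes x
eq. 2 as written: -17.9 kcal/mol
eq. 3 reversed: +94.0 kcal/mol
eq. 4 as written (CO(NH2)2 already on the product side): -79.7 kcal/mol
-216.4 = (-17.9) + (+94.0) + (-79.7) + x
x = (-216.4 − (-3.6)) / (1) = -212.8 kcal/mol

ΔH_rxn = -212.8 kcal/mol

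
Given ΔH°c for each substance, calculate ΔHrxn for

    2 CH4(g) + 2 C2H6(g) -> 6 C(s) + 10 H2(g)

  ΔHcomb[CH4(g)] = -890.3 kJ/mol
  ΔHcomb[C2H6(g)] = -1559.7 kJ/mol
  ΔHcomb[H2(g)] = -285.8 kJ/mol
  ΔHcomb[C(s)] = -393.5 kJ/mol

ΔHrxn = 319.0 kJ/mol

Using ΔH = Σ nΔHc°(reactants) − Σ nΔHc°(products):
= [2·(-890.3) + 2·(-1559.7)] − [6·(-393.5) + 10·(-285.8)]
= 319.0 kJ/mol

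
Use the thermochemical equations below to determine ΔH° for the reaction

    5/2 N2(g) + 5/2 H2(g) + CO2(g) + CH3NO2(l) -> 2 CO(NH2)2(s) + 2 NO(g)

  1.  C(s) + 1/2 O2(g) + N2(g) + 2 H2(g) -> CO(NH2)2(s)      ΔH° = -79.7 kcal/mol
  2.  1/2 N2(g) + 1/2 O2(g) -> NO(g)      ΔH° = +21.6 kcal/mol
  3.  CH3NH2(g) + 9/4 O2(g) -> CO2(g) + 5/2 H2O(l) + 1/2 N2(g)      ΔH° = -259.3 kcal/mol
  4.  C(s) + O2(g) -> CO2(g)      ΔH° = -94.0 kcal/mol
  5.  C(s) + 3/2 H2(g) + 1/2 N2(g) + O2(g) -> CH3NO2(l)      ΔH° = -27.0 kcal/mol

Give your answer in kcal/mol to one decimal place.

eq. 1 × 2: (2)·(-79.7) = -159.4 kcal/mol
eq. 2 × 2: (2)·(+21.6) = +43.2 kcal/mol
eq. 3: not needed.
eq. 4 reversed: +94.0 kcal/mol
eq. 5 reversed: +27.0 kcal/mol
ΔH° = (2)·(-79.7) + (2)·(+21.6) + (-1)·(-94.0) + (-1)·(-27.0) = 4.8 kcal/mol

ΔH° = 4.8 kcal/mol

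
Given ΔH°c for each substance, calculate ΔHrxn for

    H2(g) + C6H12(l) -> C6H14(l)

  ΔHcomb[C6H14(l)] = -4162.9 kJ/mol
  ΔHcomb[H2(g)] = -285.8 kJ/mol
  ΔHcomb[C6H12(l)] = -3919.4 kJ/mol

With combustion enthalpies, reactants minus products:
= [1·(-285.8) + 1·(-3919.4)] − [1·(-4162.9)]
= -42.3 kJ/mol

ΔHrxn = -42.3 kJ/mol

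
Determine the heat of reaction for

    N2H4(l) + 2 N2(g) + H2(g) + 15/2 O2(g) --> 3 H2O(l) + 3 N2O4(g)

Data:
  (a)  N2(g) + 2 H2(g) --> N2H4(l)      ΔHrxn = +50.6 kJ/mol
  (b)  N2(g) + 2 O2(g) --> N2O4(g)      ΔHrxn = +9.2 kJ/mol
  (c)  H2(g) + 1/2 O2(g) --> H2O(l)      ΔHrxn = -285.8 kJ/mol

(a) reversed (N2H4(l) must end up as a reactant): -50.6 kJ/mol
(b) × 3 (scale by 3 for the 3 N2O4(g)): (3)·(+9.2) = +27.6 kJ/mol
(c) × 3 (×3 to match 3 H2O(l) in the target): (3)·(-285.8) = -857.4 kJ/mol
Since enthalpy is a state function, ΔHrxn = (-1)·(+50.6) + (3)·(+9.2) + (3)·(-285.8) = -880.4 kJ/mol

ΔHrxn = -880.4 kJ/mol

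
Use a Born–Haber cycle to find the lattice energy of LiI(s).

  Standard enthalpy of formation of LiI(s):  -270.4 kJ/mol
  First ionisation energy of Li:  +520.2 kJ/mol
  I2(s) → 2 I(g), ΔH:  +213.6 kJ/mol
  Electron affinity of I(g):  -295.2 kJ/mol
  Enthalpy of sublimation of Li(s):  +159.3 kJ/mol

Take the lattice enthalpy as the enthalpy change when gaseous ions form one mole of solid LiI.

ΔHf° = 1·ΔHsub + 1·(ΣIE) + 1/2·D(I2) + 1·EA + U
-270.4 = 1·(+159.3) + 1·(+520.2) + 1/2·(+213.6) + 1·(-295.2) + U
U = -270.4 − (+491.1) = -761.5 kJ/mol

U = -761.5 kJ/mol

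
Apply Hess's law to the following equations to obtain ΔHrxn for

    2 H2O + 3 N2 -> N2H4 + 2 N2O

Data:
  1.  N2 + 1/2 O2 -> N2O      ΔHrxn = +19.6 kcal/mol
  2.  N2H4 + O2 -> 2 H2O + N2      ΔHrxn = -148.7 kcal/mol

eq. 1 × 2: (2)·(+19.6) = +39.2 kcal/mol
eq. 2 reversed: +148.7 kcal/mol
Combining the equations, ΔHrxn = (+39.2) + (+148.7) = 187.9 kcal/mol

ΔHrxn = 187.9 kcal/mol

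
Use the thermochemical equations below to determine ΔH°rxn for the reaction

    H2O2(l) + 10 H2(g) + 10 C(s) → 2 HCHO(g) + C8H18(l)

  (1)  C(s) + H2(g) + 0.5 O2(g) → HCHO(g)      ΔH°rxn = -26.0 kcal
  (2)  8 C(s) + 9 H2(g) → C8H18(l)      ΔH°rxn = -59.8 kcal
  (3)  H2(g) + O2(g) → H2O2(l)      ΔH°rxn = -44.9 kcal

(1) × 2: (2)·(-26.0) = -52.0 kcal
(2) as written: -59.8 kcal
(3) reversed: +44.9 kcal
Since enthalpy is a state function, ΔH°rxn = (2)·(-26.0) + (1)·(-59.8) + (-1)·(-44.9) = -66.9 kcal

ΔH°rxn = -66.9 kcal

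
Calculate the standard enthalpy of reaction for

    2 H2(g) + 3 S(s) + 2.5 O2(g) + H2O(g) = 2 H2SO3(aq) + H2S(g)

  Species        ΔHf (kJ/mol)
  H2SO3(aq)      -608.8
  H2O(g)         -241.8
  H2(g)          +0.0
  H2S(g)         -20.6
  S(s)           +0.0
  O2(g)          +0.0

ΔHrxn = -996.4 kJ/mol

ΔH°rxn = Σ nΔHf°(products) − Σ nΔHf°(reactants).
Products: 2·(-608.8) + 1·(-20.6) = -1238.2
Reactants: 2·(+0.0) + 3·(+0.0) + 5/2·(+0.0) + 1·(-241.8) = -241.8
ΔHrxn = (-1238.2) − (-241.8) = -996.4 kJ/mol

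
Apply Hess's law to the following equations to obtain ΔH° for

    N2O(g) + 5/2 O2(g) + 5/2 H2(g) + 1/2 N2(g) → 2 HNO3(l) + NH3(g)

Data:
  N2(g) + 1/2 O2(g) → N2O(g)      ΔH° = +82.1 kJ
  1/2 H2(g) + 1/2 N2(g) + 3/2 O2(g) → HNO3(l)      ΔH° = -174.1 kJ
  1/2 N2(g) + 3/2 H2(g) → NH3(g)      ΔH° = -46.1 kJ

equation 1 reversed: -82.1 kJ
equation 2 × 2: (2)·(-174.1) = -348.2 kJ
equation 3 as written: -46.1 kJ
By Hess's law, ΔH° = (-1)·(+82.1) + (2)·(-174.1) + (1)·(-46.1) = -476.4 kJ

ΔH° = -476.4 kJ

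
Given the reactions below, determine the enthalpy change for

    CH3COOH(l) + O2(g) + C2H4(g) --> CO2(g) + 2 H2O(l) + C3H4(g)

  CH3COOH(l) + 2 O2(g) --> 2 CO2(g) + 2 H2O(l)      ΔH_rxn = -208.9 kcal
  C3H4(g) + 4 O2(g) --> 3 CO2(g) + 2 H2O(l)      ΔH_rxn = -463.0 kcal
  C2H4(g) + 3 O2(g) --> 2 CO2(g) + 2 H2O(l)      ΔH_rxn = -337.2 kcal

equation 1 as written (CH3COOH(l) already on the reactant side): -208.9 kcal
equation 2 reversed (C3H4(g) must end up as a product): +463.0 kcal
equation 3 as written (C2H4(g) already on the reactant side): -337.2 kcal
By Hess's law, ΔH_rxn = (1)·(-208.9) + (-1)·(-463.0) + (1)·(-337.2) = -83.1 kcal

ΔH_rxn = -83.1 kcal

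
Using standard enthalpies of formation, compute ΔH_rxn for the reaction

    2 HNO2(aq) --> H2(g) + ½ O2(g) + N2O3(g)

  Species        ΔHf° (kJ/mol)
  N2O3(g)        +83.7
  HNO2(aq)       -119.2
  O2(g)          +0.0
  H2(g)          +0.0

ΔH°rxn = Σ nΔHf°(products) − Σ nΔHf°(reactants).
Products: 1·(+0.0) + 1/2·(+0.0) + 1·(+83.7) = +83.7
Reactants: 2·(-119.2) = -238.4
ΔH_rxn = (+83.7) − (-238.4) = 322.1 kJ/mol

ΔH_rxn = 322.1 kJ/mol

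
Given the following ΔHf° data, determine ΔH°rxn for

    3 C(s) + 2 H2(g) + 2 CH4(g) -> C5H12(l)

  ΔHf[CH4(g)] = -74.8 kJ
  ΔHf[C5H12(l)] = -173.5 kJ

ΔH°rxn = -23.9 kJ

Products: 1·(-173.5) = -173.5
Reactants: 3·(+0.0) + 2·(+0.0) + 2·(-74.8) = -149.6
ΔH°rxn = (-173.5) − (-149.6) = -23.9 kJ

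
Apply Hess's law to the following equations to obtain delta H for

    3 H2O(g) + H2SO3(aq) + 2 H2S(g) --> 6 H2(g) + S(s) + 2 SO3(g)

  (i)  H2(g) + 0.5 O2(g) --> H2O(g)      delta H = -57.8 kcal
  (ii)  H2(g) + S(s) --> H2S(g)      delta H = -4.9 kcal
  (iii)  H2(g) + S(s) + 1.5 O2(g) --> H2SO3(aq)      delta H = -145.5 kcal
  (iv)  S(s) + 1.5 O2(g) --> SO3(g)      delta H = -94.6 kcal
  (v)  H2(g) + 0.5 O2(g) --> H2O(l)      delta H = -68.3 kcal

(i) reversed and × 3: (-3)·(-57.8) = +173.4 kcal
(ii) reversed and × 2: (-2)·(-4.9) = +9.8 kcal
(iii) reversed: +145.5 kcal
(iv) × 2: (2)·(-94.6) = -189.2 kcal
(v): not needed.
Combining the equations, delta H = (-3)·(-57.8) + (-2)·(-4.9) + (-1)·(-145.5) + (2)·(-94.6) = 139.5 kcal

delta H = 139.5 kcal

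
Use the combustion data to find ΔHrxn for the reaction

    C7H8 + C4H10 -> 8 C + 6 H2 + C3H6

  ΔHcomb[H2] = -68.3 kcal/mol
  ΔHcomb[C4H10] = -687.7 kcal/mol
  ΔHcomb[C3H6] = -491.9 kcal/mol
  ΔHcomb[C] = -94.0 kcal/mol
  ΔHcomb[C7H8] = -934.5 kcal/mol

ΔHrxn = 31.5 kcal/mol

With combustion enthalpies, reactants minus products:
= [1·(-934.5) + 1·(-687.7)] − [8·(-94.0) + 6·(-68.3) + 1·(-491.9)]
= 31.5 kcal/mol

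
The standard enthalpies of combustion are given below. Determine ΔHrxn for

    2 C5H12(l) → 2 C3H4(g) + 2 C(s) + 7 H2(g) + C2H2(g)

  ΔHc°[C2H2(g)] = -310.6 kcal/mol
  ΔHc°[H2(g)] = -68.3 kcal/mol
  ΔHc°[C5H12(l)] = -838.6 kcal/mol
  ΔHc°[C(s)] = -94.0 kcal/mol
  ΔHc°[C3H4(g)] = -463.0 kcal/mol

Using ΔH = Σ nΔHc°(reactants) − Σ nΔHc°(products):
= [2·(-838.6)] − [2·(-463.0) + 2·(-94.0) + 7·(-68.3) + 1·(-310.6)]
= 225.5 kcal/mol

ΔHrxn = 225.5 kcal/mol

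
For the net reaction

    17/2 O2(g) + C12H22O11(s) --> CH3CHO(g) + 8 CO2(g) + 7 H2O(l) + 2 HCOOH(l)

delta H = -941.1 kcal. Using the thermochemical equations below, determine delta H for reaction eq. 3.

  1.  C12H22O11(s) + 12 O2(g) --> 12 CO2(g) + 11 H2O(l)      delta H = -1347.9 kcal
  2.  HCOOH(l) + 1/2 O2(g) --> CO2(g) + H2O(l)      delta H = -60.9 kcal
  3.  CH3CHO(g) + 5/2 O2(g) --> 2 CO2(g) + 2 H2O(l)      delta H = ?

delta H = -285.0 kcal

eq. 1 as written: -1347.9 kcal
eq. 2 reversed and × 2: (-2)·(-60.9) = +121.8 kcal
eq. 3 reversed: contributes −x
-941.1 = (-1347.9) + (+121.8) − x
x = (-941.1 − (-1226.1)) / (-1) = -285.0 kcal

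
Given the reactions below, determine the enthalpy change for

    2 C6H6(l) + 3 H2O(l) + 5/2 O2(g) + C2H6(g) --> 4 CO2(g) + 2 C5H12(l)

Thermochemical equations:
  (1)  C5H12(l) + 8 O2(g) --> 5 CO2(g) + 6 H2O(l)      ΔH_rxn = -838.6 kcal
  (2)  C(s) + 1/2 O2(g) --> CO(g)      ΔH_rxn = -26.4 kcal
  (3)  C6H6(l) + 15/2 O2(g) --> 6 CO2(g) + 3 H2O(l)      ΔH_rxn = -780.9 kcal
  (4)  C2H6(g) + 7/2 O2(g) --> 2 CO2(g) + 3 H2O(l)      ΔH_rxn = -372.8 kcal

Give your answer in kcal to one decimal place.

ΔH_rxn = -257.4 kcal

(1) reversed and × 2 (C5H12(l) must end up as a product; scale by 2 for the 2 C5H12(l)): (-2)·(-838.6) = +1677.2 kcal
(2): not needed (CO(g) appears nowhere else).
(3) × 2 (scale by 2 for the 2 C6H6(l)): (2)·(-780.9) = -1561.8 kcal
(4) as written (C2H6(g) already on the reactant side): -372.8 kcal
Combining the equations, ΔH_rxn = (+1677.2) + (-1561.8) + (-372.8) = -257.4 kcal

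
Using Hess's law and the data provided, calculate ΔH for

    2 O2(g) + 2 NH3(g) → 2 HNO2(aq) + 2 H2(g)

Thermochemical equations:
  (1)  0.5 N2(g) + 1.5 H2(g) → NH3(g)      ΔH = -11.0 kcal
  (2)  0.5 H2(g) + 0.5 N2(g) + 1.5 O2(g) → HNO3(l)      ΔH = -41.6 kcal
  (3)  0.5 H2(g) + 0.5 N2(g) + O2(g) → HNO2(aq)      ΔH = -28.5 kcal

(1) reversed and × 2 (NH3(g) must end up as a reactant; ×2 to match 2 NH3(g) in the target): (-2)·(-11.0) = +22.0 kcal
(2): not needed (HNO3(l) appears nowhere else).
(3) × 2 (scale by 2 for the 2 HNO2(aq)): (2)·(-28.5) = -57.0 kcal
ΔH = (-2)·(-11.0) + (2)·(-28.5) = -35.0 kcal

ΔH = -35.0 kcal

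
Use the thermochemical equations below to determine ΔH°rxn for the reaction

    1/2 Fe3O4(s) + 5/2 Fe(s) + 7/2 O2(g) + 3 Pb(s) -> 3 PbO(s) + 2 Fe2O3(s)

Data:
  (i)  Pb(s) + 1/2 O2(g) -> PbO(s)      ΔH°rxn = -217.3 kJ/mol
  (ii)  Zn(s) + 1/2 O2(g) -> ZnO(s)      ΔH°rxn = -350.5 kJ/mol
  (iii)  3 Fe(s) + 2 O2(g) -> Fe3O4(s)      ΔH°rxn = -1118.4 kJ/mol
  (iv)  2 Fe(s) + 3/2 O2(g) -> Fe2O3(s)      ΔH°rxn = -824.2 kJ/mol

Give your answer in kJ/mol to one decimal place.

ΔH°rxn = -1741.1 kJ/mol

(i) × 3: (3)·(-217.3) = -651.9 kJ/mol
(ii): not needed.
(iii) reversed and × 1/2: (-1/2)·(-1118.4) = +559.2 kJ/mol
(iv) × 2: (2)·(-824.2) = -1648.4 kJ/mol
Combining the equations, ΔH°rxn = (3)·(-217.3) + (-1/2)·(-1118.4) + (2)·(-824.2) = -1741.1 kJ/mol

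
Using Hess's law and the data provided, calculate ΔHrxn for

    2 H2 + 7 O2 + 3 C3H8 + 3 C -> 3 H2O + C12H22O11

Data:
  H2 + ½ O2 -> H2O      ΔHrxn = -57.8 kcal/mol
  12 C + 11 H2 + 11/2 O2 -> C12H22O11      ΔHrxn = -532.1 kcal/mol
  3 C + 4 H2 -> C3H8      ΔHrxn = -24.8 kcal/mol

ΔHrxn = -631.1 kcal/mol

equation 1 × 3 (×3 to match 3 H2O in the target): (3)·(-57.8) = -173.4 kcal/mol
equation 2 as written (C12H22O11 already on the product side): -532.1 kcal/mol
equation 3 reversed and × 3 (reverse to put C3H8 on the reactant side; scale by 3 for the 3 C3H8): (-3)·(-24.8) = +74.4 kcal/mol
ΔHrxn = (-173.4) + (-532.1) + (+74.4) = -631.1 kcal/mol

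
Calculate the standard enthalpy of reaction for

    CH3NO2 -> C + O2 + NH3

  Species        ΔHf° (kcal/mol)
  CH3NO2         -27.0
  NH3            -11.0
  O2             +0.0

Products: 1·(+0.0) + 1·(+0.0) + 1·(-11.0) = -11.0
Reactants: 1·(-27.0) = -27.0
ΔH° = (-11.0) − (-27.0) = 16.0 kcal/mol

ΔH° = 16.0 kcal/mol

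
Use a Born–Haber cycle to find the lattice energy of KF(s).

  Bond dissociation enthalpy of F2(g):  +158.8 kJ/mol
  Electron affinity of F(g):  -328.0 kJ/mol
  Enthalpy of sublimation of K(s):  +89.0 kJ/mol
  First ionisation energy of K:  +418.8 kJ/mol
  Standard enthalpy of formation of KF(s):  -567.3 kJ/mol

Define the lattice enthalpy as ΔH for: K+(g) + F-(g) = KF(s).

U = -826.5 kJ/mol

ΔHf° = 1·ΔHsub + 1·(ΣIE) + 1/2·D(F2) + 1·EA + U
-567.3 = 1·(+89.0) + 1·(+418.8) + 1/2·(+158.8) + 1·(-328.0) + U
U = -567.3 − (+259.2) = -826.5 kJ/mol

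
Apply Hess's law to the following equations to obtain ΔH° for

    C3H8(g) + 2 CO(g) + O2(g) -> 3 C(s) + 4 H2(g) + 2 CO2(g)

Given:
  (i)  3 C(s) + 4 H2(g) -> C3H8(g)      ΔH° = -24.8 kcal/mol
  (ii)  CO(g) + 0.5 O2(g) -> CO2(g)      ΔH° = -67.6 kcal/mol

ΔH° = -110.4 kcal/mol

(i) reversed: +24.8 kcal/mol
(ii) × 2: (2)·(-67.6) = -135.2 kcal/mol
By Hess's law, ΔH° = (-1)·(-24.8) + (2)·(-67.6) = -110.4 kcal/mol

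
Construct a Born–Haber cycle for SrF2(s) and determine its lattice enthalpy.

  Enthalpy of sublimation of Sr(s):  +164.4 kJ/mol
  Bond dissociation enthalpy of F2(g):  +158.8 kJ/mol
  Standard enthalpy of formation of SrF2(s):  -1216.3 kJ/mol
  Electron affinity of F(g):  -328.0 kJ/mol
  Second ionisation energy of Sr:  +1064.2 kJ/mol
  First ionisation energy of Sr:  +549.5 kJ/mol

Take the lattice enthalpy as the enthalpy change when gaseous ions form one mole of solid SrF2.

ΔHf° = 1·ΔHsub + 1·(ΣIE) + 1·D(F2) + 2·EA + U
-1216.3 = 1·(+164.4) + 1·(+1613.7) + 1·(+158.8) + 2·(-328.0) + U
U = -1216.3 − (+1280.9) = -2497.2 kJ/mol

U = -2497.2 kJ/mol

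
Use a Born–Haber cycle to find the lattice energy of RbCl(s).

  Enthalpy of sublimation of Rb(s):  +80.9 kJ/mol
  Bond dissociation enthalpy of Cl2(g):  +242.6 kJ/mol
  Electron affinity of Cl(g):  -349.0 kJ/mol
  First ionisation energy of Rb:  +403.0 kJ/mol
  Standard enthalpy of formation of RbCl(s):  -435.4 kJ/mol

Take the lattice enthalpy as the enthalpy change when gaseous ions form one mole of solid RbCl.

U = -691.6 kJ/mol

ΔHf° = 1·ΔHsub + 1·(ΣIE) + 1/2·D(Cl2) + 1·EA + U
-435.4 = 1·(+80.9) + 1·(+403.0) + 1/2·(+242.6) + 1·(-349.0) + U
U = -435.4 − (+256.2) = -691.6 kJ/mol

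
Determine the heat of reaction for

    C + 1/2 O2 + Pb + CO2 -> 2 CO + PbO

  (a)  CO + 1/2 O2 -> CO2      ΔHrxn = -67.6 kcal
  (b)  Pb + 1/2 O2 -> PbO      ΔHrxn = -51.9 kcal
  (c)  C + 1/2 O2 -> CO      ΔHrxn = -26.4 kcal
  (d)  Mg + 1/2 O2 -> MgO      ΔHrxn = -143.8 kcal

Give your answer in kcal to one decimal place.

(a) reversed: +67.6 kcal
(b) as written: -51.9 kcal
(c) as written: -26.4 kcal
(d): not needed.
ΔHrxn = (+67.6) + (-51.9) + (-26.4) = -10.7 kcal

ΔHrxn = -10.7 kcal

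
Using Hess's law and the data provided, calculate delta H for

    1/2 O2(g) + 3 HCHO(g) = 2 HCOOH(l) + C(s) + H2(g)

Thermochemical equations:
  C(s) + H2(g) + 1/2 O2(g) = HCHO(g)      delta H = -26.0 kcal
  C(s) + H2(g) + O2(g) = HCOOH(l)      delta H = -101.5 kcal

equation 1 reversed and × 3: (-3)·(-26.0) = +78.0 kcal
equation 2 × 2: (2)·(-101.5) = -203.0 kcal
delta H = (-3)·(-26.0) + (2)·(-101.5) = -125.0 kcal

delta H = -125.0 kcal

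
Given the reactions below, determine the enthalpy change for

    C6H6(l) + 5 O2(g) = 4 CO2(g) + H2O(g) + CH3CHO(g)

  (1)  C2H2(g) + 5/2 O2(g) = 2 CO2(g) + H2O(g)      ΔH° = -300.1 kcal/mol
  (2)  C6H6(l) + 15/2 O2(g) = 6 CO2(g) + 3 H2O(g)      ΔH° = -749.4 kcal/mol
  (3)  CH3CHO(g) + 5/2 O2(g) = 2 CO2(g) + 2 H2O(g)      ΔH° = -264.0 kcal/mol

(1): not needed.
(2) as written: -749.4 kcal/mol
(3) reversed: +264.0 kcal/mol
ΔH° = (1)·(-749.4) + (-1)·(-264.0) = -485.4 kcal/mol

ΔH° = -485.4 kcal/mol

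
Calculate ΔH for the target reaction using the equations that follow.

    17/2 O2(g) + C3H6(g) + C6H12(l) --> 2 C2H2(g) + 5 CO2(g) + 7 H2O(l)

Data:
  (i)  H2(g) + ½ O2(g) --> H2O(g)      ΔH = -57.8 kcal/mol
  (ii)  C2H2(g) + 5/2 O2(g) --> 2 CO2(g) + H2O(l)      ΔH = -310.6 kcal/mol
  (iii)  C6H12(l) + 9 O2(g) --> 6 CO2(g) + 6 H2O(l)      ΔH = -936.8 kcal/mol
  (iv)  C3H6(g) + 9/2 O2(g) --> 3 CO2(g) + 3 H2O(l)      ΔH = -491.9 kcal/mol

ΔH = -807.5 kcal/mol

(i): not needed.
(ii) reversed and × 2: (-2)·(-310.6) = +621.2 kcal/mol
(iii) as written: -936.8 kcal/mol
(iv) as written: -491.9 kcal/mol
ΔH = (+621.2) + (-936.8) + (-491.9) = -807.5 kcal/mol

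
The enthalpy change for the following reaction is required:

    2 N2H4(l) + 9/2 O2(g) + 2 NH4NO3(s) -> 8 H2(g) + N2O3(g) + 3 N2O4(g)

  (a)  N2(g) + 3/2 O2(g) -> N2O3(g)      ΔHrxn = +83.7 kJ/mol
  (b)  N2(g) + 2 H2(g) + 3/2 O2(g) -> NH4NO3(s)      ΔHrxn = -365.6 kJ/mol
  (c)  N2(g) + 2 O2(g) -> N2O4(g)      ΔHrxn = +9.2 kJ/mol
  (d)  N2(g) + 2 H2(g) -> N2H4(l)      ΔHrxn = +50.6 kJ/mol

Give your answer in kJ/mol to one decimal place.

(a) as written (N2O3(g) already on the product side): +83.7 kJ/mol
(b) reversed and × 2 (NH4NO3(s) must end up as a reactant; scale by 2 for the 2 NH4NO3(s)): (-2)·(-365.6) = +731.2 kJ/mol
(c) × 3 (×3 to match 3 N2O4(g) in the target): (3)·(+9.2) = +27.6 kJ/mol
(d) reversed and × 2 (N2H4(l) must end up as a reactant; scale by 2 for the 2 N2H4(l)): (-2)·(+50.6) = -101.2 kJ/mol
Since enthalpy is a state function, ΔHrxn = (+83.7) + (+731.2) + (+27.6) + (-101.2) = 741.3 kJ/mol

ΔHrxn = 741.3 kJ/mol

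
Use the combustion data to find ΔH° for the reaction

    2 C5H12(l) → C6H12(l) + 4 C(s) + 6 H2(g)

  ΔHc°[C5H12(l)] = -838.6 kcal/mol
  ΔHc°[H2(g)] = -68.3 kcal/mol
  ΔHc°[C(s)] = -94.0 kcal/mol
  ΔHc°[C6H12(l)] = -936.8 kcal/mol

ΔH° = 45.4 kcal/mol

Using ΔH = Σ nΔHc°(reactants) − Σ nΔHc°(products):
= [2·(-838.6)] − [1·(-936.8) + 4·(-94.0) + 6·(-68.3)]
= 45.4 kcal/mol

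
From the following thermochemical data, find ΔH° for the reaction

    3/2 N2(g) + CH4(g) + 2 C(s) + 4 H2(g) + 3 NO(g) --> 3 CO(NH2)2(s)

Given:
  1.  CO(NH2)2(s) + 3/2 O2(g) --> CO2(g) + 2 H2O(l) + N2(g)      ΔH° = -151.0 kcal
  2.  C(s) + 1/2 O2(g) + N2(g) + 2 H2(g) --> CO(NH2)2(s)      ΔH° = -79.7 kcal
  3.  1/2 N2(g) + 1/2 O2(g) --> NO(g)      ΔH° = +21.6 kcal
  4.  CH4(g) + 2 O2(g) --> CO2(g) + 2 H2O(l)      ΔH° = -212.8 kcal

ΔH° = -286.0 kcal

eq. 1 reversed: +151.0 kcal
eq. 2 × 2 (scale by 2 for the 2 C(s)): (2)·(-79.7) = -159.4 kcal
eq. 3 reversed and × 3 (reverse to put NO(g) on the reactant side; scale by 3 for the 3 NO(g)): (-3)·(+21.6) = -64.8 kcal
eq. 4 as written (CH4(g) already on the reactant side): -212.8 kcal
Combining the equations, ΔH° = (+151.0) + (-159.4) + (-64.8) + (-212.8) = -286.0 kcal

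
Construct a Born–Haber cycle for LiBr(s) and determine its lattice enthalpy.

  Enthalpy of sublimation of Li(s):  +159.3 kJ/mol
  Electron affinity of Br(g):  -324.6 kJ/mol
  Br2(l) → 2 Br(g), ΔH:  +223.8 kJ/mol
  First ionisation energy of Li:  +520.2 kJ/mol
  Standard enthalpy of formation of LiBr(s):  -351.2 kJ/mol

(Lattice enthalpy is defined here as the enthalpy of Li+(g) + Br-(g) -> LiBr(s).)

ΔHf° = 1·ΔHsub + 1·(ΣIE) + 1/2·D(Br2) + 1·EA + U
-351.2 = 1·(+159.3) + 1·(+520.2) + 1/2·(+223.8) + 1·(-324.6) + U
U = -351.2 − (+466.8) = -818.0 kJ/mol

U = -818.0 kJ/mol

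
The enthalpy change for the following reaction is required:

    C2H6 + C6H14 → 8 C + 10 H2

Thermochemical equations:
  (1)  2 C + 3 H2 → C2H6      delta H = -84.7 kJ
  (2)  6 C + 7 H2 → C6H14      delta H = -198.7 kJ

delta H = 283.4 kJ

(1) reversed: +84.7 kJ
(2) reversed: +198.7 kJ
delta H = (-1)·(-84.7) + (-1)·(-198.7) = 283.4 kJ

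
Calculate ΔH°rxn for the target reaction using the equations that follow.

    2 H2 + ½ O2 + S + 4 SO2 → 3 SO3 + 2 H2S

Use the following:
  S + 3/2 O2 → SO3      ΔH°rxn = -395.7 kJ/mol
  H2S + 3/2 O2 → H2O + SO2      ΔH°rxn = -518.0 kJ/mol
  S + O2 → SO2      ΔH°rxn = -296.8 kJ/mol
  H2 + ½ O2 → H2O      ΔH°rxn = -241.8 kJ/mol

ΔH°rxn = -41.1 kJ/mol

equation 1 × 3: (3)·(-395.7) = -1187.1 kJ/mol
equation 2 reversed and × 2: (-2)·(-518.0) = +1036.0 kJ/mol
equation 3 reversed and × 2: (-2)·(-296.8) = +593.6 kJ/mol
equation 4 × 2: (2)·(-241.8) = -483.6 kJ/mol
ΔH°rxn = (3)·(-395.7) + (-2)·(-518.0) + (-2)·(-296.8) + (2)·(-241.8) = -41.1 kJ/mol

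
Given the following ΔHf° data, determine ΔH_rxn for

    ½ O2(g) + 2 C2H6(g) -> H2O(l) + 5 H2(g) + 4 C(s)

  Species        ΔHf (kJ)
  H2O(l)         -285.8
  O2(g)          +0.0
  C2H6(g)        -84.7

Products: 1·(-285.8) + 5·(+0.0) + 4·(+0.0) = -285.8
Reactants: 1/2·(+0.0) + 2·(-84.7) = -169.4
ΔH_rxn = (-285.8) − (-169.4) = -116.4 kJ

ΔH_rxn = -116.4 kJ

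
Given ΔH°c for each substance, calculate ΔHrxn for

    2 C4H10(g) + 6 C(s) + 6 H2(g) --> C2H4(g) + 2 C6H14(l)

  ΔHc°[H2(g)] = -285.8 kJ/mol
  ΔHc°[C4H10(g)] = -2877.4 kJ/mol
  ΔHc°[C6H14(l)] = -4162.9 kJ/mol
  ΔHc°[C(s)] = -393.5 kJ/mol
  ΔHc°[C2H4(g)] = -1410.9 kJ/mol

ΔHrxn = -93.9 kJ/mol

Using ΔH = Σ nΔHc°(reactants) − Σ nΔHc°(products):
= [2·(-2877.4) + 6·(-393.5) + 6·(-285.8)] − [1·(-1410.9) + 2·(-4162.9)]
= -93.9 kJ/mol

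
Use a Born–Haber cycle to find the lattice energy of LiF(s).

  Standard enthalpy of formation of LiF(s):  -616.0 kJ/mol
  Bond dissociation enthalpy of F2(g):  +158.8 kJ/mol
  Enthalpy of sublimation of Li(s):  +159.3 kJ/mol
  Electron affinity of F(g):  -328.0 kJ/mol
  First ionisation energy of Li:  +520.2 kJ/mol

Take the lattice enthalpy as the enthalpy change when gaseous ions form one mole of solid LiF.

ΔHf° = 1·ΔHsub + 1·(ΣIE) + 1/2·D(F2) + 1·EA + U
-616.0 = 1·(+159.3) + 1·(+520.2) + 1/2·(+158.8) + 1·(-328.0) + U
U = -616.0 − (+430.9) = -1046.9 kJ/mol

U = -1046.9 kJ/mol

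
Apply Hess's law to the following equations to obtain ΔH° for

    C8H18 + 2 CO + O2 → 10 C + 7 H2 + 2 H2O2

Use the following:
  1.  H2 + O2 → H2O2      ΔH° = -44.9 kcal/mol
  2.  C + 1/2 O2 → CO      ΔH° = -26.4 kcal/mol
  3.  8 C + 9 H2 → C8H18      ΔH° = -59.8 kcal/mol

ΔH° = 22.8 kcal/mol

eq. 1 × 2: (2)·(-44.9) = -89.8 kcal/mol
eq. 2 reversed and × 2: (-2)·(-26.4) = +52.8 kcal/mol
eq. 3 reversed: +59.8 kcal/mol
ΔH° = (2)·(-44.9) + (-2)·(-26.4) + (-1)·(-59.8) = 22.8 kcal/mol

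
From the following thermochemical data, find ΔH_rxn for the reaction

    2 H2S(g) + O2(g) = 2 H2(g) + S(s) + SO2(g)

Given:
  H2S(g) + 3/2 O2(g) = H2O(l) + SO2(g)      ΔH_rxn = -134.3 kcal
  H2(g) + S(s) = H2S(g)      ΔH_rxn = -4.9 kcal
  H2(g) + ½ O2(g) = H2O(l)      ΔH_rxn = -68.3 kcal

equation 1 as written (SO2(g) already on the product side): -134.3 kcal
equation 2 reversed (reverse to put S(s) on the product side): +4.9 kcal
equation 3 reversed: +68.3 kcal
Since enthalpy is a state function, ΔH_rxn = (1)·(-134.3) + (-1)·(-4.9) + (-1)·(-68.3) = -61.1 kcal

ΔH_rxn = -61.1 kcal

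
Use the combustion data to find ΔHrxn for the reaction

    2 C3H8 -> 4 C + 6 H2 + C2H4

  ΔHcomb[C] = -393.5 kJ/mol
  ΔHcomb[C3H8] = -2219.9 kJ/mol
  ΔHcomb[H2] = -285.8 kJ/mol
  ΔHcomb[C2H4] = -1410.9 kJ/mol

ΔHrxn = 259.9 kJ/mol

Using ΔH = Σ nΔHc°(reactants) − Σ nΔHc°(products):
= [2·(-2219.9)] − [4·(-393.5) + 6·(-285.8) + 1·(-1410.9)]
= 259.9 kJ/mol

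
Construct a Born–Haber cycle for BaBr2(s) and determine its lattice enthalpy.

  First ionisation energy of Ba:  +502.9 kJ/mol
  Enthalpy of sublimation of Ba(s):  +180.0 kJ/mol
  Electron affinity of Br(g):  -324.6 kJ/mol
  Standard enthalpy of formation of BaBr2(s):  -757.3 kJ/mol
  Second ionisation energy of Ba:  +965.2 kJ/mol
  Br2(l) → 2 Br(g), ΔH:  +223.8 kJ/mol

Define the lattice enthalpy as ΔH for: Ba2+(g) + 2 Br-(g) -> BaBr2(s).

U = -1980.0 kJ/mol

ΔHf° = 1·ΔHsub + 1·(ΣIE) + 1·D(Br2) + 2·EA + U
-757.3 = 1·(+180.0) + 1·(+1468.1) + 1·(+223.8) + 2·(-324.6) + U
U = -757.3 − (+1222.7) = -1980.0 kJ/mol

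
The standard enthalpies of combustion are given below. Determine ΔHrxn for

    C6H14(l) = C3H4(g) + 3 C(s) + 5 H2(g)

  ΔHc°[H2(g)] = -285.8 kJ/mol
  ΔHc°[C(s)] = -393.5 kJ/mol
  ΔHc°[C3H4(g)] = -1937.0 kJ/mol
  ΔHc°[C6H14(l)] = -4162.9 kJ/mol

ΔHrxn = 383.6 kJ/mol

Using ΔH = Σ nΔHc°(reactants) − Σ nΔHc°(products):
= [1·(-4162.9)] − [1·(-1937.0) + 3·(-393.5) + 5·(-285.8)]
= 383.6 kJ/mol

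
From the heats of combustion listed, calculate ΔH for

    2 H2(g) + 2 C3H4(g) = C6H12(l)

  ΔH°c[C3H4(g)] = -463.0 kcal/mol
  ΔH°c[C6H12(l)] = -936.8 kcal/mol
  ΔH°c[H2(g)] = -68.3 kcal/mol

ΔH = -125.8 kcal/mol

With combustion enthalpies, reactants minus products:
= [2·(-68.3) + 2·(-463.0)] − [1·(-936.8)]
= -125.8 kcal/mol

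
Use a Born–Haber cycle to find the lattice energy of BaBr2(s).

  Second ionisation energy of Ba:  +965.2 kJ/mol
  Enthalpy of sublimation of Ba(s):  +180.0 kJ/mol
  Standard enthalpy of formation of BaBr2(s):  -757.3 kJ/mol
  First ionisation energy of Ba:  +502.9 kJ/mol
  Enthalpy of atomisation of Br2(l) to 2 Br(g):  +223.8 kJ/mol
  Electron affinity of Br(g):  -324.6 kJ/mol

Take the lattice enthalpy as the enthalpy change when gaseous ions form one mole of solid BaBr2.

U = -1980.0 kJ/mol

ΔHf° = 1·ΔHsub + 1·(ΣIE) + 1·D(Br2) + 2·EA + U
-757.3 = 1·(+180.0) + 1·(+1468.1) + 1·(+223.8) + 2·(-324.6) + U
U = -757.3 − (+1222.7) = -1980.0 kJ/mol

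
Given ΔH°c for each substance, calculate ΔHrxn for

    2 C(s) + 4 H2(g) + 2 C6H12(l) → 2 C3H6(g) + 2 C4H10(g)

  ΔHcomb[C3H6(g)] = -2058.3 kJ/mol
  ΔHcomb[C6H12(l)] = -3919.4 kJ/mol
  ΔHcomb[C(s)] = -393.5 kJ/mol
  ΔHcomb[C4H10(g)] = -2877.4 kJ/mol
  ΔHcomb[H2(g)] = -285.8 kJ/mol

ΔHrxn = 102.4 kJ/mol

Using ΔH = Σ nΔHc°(reactants) − Σ nΔHc°(products):
= [2·(-393.5) + 4·(-285.8) + 2·(-3919.4)] − [2·(-2058.3) + 2·(-2877.4)]
= 102.4 kJ/mol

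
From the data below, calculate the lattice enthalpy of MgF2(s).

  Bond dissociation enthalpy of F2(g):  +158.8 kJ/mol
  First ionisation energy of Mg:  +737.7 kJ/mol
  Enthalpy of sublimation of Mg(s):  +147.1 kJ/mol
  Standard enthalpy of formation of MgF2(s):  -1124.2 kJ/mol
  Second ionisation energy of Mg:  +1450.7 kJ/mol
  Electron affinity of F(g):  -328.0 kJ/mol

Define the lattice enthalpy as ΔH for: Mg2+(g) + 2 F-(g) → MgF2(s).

U = -2962.5 kJ/mol

ΔHf° = 1·ΔHsub + 1·(ΣIE) + 1·D(F2) + 2·EA + U
-1124.2 = 1·(+147.1) + 1·(+2188.4) + 1·(+158.8) + 2·(-328.0) + U
U = -1124.2 − (+1838.3) = -2962.5 kJ/mol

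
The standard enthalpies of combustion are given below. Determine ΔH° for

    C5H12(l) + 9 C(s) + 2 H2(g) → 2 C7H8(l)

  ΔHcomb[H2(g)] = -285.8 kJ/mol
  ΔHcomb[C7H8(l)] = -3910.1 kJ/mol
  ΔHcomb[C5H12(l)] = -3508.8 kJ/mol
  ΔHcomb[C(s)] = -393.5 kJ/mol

Using ΔH = Σ nΔHc°(reactants) − Σ nΔHc°(products):
= [1·(-3508.8) + 9·(-393.5) + 2·(-285.8)] − [2·(-3910.1)]
= 198.3 kJ/mol

ΔH° = 198.3 kJ/mol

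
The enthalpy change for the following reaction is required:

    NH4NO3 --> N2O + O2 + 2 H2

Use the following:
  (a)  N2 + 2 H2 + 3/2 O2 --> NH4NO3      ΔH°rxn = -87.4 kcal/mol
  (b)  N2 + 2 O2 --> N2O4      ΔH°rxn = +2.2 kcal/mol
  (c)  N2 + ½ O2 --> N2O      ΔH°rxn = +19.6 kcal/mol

ΔH°rxn = 107.0 kcal/mol

(a) reversed (NH4NO3 must end up as a reactant): +87.4 kcal/mol
(b): not needed (N2O4 appears nowhere else).
(c) as written (N2O already on the product side): +19.6 kcal/mol
ΔH°rxn = (+87.4) + (+19.6) = 107.0 kcal/mol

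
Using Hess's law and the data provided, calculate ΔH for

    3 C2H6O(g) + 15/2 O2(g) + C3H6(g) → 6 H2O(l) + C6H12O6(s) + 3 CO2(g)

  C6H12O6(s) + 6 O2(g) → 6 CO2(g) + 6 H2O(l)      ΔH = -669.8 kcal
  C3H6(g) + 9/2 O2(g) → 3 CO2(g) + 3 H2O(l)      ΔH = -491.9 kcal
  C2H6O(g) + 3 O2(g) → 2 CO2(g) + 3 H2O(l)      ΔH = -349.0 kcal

equation 1 reversed (C6H12O6(s) must end up as a product): +669.8 kcal
equation 2 as written (C3H6(g) already on the reactant side): -491.9 kcal
equation 3 × 3 (scale by 3 for the 3 C2H6O(g)): (3)·(-349.0) = -1047.0 kcal
ΔH = (+669.8) + (-491.9) + (-1047.0) = -869.1 kcal

ΔH = -869.1 kcal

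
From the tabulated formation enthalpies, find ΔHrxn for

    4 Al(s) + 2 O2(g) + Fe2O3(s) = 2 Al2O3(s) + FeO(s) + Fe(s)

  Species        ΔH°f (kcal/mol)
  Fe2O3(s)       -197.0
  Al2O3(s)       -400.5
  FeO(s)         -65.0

Products: 2·(-400.5) + 1·(-65.0) + 1·(+0.0) = -866.0
Reactants: 4·(+0.0) + 2·(+0.0) + 1·(-197.0) = -197.0
ΔHrxn = (-866.0) − (-197.0) = -669.0 kcal/mol

ΔHrxn = -669.0 kcal/mol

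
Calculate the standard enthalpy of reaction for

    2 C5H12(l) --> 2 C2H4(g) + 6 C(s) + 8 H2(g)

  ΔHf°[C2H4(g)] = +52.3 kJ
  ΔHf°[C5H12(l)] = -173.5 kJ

ΔH° = 451.6 kJ

Products: 2·(+52.3) + 6·(+0.0) + 8·(+0.0) = +104.6
Reactants: 2·(-173.5) = -347.0
ΔH° = (+104.6) − (-347.0) = 451.6 kJ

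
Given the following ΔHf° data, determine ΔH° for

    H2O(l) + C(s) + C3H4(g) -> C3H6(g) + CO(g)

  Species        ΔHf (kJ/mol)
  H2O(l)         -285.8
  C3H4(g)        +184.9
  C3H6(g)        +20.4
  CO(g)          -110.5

ΔH° = 10.8 kJ/mol

ΔH°rxn = Σ nΔHf°(products) − Σ nΔHf°(reactants).
Products: 1·(+20.4) + 1·(-110.5) = -90.1
Reactants: 1·(-285.8) + 1·(+0.0) + 1·(+184.9) = -100.9
ΔH° = (-90.1) − (-100.9) = 10.8 kJ/mol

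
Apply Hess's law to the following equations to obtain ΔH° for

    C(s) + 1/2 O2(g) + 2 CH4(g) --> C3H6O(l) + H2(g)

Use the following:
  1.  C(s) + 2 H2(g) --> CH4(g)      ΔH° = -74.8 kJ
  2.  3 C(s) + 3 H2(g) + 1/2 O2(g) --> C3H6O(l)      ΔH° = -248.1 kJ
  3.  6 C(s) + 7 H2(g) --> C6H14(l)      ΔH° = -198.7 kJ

ΔH° = -98.5 kJ

eq. 1 reversed and × 2: (-2)·(-74.8) = +149.6 kJ
eq. 2 as written: -248.1 kJ
eq. 3: not needed.
By Hess's law, ΔH° = (-2)·(-74.8) + (1)·(-248.1) = -98.5 kJ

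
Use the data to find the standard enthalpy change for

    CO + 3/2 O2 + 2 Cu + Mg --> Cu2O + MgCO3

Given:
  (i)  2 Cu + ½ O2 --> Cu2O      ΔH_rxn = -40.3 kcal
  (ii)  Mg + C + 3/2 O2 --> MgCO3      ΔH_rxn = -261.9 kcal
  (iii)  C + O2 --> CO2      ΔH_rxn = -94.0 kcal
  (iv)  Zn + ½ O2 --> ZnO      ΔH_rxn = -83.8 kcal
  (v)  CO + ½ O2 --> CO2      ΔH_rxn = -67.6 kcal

ΔH_rxn = -275.8 kcal

(i) as written (Cu2O already on the product side): -40.3 kcal
(ii) as written (MgCO3 already on the product side): -261.9 kcal
(iii) reversed: +94.0 kcal
(iv): not needed (ZnO appears nowhere else).
(v) as written (CO already on the reactant side): -67.6 kcal
ΔH_rxn = (1)·(-40.3) + (1)·(-261.9) + (-1)·(-94.0) + (1)·(-67.6) = -275.8 kcal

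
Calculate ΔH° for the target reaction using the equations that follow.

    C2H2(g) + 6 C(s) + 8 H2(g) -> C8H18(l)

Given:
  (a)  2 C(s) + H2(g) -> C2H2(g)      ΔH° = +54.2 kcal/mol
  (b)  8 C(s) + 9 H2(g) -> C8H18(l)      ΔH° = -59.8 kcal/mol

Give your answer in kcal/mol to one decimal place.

ΔH° = -114.0 kcal/mol

(a) reversed: -54.2 kcal/mol
(b) as written: -59.8 kcal/mol
By Hess's law, ΔH° = (-1)·(+54.2) + (1)·(-59.8) = -114.0 kcal/mol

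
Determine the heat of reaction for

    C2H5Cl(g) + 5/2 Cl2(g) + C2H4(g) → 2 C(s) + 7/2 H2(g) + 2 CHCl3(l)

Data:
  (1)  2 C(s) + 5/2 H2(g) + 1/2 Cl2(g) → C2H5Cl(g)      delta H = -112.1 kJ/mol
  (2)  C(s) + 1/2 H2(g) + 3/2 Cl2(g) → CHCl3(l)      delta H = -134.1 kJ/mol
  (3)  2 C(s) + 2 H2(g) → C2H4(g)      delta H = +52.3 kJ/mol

(1) reversed: +112.1 kJ/mol
(2) × 2: (2)·(-134.1) = -268.2 kJ/mol
(3) reversed: -52.3 kJ/mol
delta H = (+112.1) + (-268.2) + (-52.3) = -208.4 kJ/mol

delta H = -208.4 kJ/mol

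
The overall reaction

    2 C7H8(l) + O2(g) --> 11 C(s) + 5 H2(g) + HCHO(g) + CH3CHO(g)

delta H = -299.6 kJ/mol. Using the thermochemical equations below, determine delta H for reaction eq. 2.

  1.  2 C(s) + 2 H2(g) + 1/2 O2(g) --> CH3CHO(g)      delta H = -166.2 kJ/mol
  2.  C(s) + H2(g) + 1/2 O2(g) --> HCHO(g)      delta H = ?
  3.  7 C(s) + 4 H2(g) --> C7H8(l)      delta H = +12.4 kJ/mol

delta H = -108.6 kJ/mol

eq. 1 as written: -166.2 kJ/mol
eq. 2 as written: contributes x
eq. 3 reversed and × 2: (-2)·(+12.4) = -24.8 kJ/mol
-299.6 = (-166.2) + (-24.8) + x
x = (-299.6 − (-191.0)) / (1) = -108.6 kJ/mol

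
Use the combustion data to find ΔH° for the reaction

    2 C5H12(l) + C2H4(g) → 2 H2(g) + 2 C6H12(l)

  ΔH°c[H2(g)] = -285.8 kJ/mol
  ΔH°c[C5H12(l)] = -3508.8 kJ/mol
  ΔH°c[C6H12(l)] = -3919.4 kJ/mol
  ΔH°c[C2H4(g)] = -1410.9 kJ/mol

ΔH° = -18.1 kJ/mol

Using ΔH = Σ nΔHc°(reactants) − Σ nΔHc°(products):
= [2·(-3508.8) + 1·(-1410.9)] − [2·(-285.8) + 2·(-3919.4)]
= -18.1 kJ/mol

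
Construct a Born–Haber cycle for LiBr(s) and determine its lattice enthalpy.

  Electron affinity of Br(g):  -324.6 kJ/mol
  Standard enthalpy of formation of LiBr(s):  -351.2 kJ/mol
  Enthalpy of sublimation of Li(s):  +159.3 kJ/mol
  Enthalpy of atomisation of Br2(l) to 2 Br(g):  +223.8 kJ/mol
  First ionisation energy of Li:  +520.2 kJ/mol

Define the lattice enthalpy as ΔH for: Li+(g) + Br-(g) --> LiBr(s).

ΔHf° = 1·ΔHsub + 1·(ΣIE) + 1/2·D(Br2) + 1·EA + U
-351.2 = 1·(+159.3) + 1·(+520.2) + 1/2·(+223.8) + 1·(-324.6) + U
U = -351.2 − (+466.8) = -818.0 kJ/mol

U = -818.0 kJ/mol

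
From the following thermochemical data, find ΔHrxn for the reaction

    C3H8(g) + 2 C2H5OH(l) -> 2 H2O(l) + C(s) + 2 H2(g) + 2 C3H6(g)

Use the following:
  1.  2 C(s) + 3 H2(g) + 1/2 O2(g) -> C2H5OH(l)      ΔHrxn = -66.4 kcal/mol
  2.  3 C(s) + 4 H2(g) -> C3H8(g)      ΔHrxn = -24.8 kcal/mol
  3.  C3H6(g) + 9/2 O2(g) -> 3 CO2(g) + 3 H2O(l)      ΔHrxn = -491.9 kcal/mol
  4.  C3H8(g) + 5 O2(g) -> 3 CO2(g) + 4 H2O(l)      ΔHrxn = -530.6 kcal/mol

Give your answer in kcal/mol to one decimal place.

ΔHrxn = 30.6 kcal/mol

eq. 1 reversed and × 2: (-2)·(-66.4) = +132.8 kcal/mol
eq. 2 as written: -24.8 kcal/mol
eq. 3 reversed and × 2: (-2)·(-491.9) = +983.8 kcal/mol
eq. 4 × 2: (2)·(-530.6) = -1061.2 kcal/mol
By Hess's law, ΔHrxn = (-2)·(-66.4) + (1)·(-24.8) + (-2)·(-491.9) + (2)·(-530.6) = 30.6 kcal/mol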